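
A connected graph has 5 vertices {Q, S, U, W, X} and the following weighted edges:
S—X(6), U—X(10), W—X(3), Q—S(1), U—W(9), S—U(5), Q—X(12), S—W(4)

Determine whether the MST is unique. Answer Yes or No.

Kruskal: consider edges lightest-first.
Q—S (1): add. Components now {Q,S} {U} {W} {X}
W—X (3): add. Components now {Q,S} {U} {W,X}
S—W (4): add. Components now {Q,S,W,X} {U}
S—U (5): add. Components now {Q,S,U,W,X}
Every non-tree edge has weight strictly greater than the heaviest edge on the tree path between its endpoints, so the MST is unique.

Yes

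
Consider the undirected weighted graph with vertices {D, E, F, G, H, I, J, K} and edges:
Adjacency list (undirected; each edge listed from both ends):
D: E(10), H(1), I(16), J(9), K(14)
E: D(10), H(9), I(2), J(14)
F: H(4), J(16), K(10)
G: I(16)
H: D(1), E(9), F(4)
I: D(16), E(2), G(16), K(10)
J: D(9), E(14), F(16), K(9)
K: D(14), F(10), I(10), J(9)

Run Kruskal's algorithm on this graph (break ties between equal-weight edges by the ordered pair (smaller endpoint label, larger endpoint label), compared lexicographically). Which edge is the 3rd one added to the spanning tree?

Kruskal's algorithm — process edges by increasing weight (ties by edge label):
D–H (1): add — endpoints in different components.
E–I (2): add — endpoints in different components.
F–H (4): add — endpoints in different components.
D–J (9): add — endpoints in different components.
E–H (9): add — endpoints in different components.
J–K (9): add — endpoints in different components.
D–E (10): skip — D and E already connected.
F–K (10): skip — F and K already connected.
I–K (10): skip — I and K already connected.
D–K (14): skip — D and K already connected.
E–J (14): skip — E and J already connected.
D–I (16): skip — D and I already connected.
F–J (16): skip — F and J already connected.
G–I (16): add — endpoints in different components.
The 3rd edge added is F–H.

F-H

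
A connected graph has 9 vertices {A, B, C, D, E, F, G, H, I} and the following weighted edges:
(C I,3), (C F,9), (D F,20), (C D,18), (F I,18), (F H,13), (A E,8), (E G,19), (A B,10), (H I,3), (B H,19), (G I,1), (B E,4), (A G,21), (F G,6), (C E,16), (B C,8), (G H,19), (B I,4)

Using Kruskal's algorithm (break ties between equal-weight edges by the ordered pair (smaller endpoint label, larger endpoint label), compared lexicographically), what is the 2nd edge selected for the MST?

Kruskal: consider edges lightest-first.
G I (1): add — endpoints in different components.
C I (3): add — endpoints in different components.
H I (3): add — endpoints in different components.
B E (4): add — endpoints in different components.
B I (4): add — endpoints in different components.
F G (6): add — endpoints in different components.
A E (8): add — endpoints in different components.
B C (8): skip — B and C already connected.
C F (9): skip — C and F already connected.
A B (10): skip — A and B already connected.
F H (13): skip — F and H already connected.
C E (16): skip — C and E already connected.
C D (18): add — endpoints in different components.
The 2nd edge added is C I.

C-I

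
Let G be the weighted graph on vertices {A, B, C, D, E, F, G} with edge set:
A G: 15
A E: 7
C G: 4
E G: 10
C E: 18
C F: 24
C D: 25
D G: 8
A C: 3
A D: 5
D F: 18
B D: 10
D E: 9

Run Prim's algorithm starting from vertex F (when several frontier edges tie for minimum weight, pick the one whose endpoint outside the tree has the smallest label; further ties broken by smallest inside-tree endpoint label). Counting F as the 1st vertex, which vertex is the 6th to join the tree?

E

Prim, starting at F.
Step 1: frontier [D F 18, C F 24] → take D F (18); add D.
Step 2: frontier [A D 5, D G 8, D E 9, B D 10, C D 25, C F 24] → take A D (5); add A.
Step 3: frontier [A C 3, A E 7, A G 15, D G 8, D E 9, B D 10, C D 25, C F 24] → take A C (3); add C.
Step 4: frontier [A E 7, A G 15, C G 4, C E 18, D G 8, D E 9, B D 10] → take C G (4); add G.
Step 5: frontier [A E 7, C E 18, D E 9, B D 10, E G 10] → take A E (7); add E.
Step 6: frontier [B D 10] → take B D (10); add B.
Vertex order: F, D, A, C, G, E, B. The 6th vertex is E.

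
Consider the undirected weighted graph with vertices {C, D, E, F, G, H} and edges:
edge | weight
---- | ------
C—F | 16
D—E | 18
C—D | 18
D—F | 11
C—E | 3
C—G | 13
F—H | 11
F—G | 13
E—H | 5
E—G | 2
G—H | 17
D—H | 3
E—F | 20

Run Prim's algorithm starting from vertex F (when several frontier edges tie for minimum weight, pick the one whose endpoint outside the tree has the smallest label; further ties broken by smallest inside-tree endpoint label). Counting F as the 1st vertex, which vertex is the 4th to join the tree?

Prim, starting at F.
Step 1: frontier [D—F 11, F—H 11, F—G 13, C—F 16, E—F 20] → take D—F (11); add D.
Step 2: frontier [D—H 3, C—D 18, D—E 18, F—H 11, F—G 13, C—F 16, E—F 20] → take D—H (3); add H.
Step 3: frontier [C—D 18, D—E 18, F—G 13, C—F 16, E—F 20, E—H 5, G—H 17] → take E—H (5); add E.
Step 4: frontier [C—D 18, E—G 2, C—E 3, F—G 13, C—F 16, G—H 17] → take E—G (2); add G.
Step 5: frontier [C—D 18, C—E 3, C—F 16, C—G 13] → take C—E (3); add C.
Vertex order: F, D, H, E, G, C. The 4th vertex is E.

E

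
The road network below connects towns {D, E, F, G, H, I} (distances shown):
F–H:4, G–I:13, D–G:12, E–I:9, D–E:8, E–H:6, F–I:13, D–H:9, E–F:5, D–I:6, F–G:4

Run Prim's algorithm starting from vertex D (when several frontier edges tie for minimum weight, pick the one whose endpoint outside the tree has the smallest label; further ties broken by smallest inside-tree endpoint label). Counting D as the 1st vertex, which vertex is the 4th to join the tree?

F

Grow the tree from D using Prim:
Step 1: frontier [D–I 6, D–E 8, D–H 9, D–G 12] → take D–I (6); add I.
Step 2: frontier [D–E 8, D–H 9, D–G 12, E–I 9, F–I 13, G–I 13] → take D–E (8); add E.
Step 3: frontier [D–H 9, D–G 12, E–F 5, E–H 6, F–I 13, G–I 13] → take E–F (5); add F.
Step 4: frontier [D–H 9, D–G 12, E–H 6, F–G 4, F–H 4, G–I 13] → take F–G (4); add G.
Step 5: frontier [D–H 9, E–H 6, F–H 4] → take F–H (4); add H.
Vertex order: D, I, E, F, G, H. The 4th vertex is F.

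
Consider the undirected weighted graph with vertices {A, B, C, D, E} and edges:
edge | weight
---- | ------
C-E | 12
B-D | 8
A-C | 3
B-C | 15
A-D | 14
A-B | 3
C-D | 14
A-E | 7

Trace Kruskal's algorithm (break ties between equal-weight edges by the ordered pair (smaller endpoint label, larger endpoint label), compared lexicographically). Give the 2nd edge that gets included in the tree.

A-C

Kruskal's algorithm — process edges by increasing weight (ties by edge label):
A-B (3): add. Components now {A,B} {C} {D} {E}
A-C (3): add. Components now {A,B,C} {D} {E}
A-E (7): add. Components now {A,B,C,E} {D}
B-D (8): add. Components now {A,B,C,D,E}
The 2nd edge added is A-C.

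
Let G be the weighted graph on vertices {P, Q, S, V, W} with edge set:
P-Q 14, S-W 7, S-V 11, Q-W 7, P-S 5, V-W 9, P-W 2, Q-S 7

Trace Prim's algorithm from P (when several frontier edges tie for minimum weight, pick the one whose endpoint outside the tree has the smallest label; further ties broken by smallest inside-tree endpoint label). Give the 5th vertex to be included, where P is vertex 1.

Grow the tree from P using Prim:
Step 1: cheapest edge leaving the tree is P-W (2); add W.
Step 2: cheapest edge leaving the tree is P-S (5); add S.
Step 3: cheapest edge leaving the tree is Q-S (7); add Q.
Step 4: cheapest edge leaving the tree is V-W (9); add V.
Vertex order: P, W, S, Q, V. The 5th vertex is V.

V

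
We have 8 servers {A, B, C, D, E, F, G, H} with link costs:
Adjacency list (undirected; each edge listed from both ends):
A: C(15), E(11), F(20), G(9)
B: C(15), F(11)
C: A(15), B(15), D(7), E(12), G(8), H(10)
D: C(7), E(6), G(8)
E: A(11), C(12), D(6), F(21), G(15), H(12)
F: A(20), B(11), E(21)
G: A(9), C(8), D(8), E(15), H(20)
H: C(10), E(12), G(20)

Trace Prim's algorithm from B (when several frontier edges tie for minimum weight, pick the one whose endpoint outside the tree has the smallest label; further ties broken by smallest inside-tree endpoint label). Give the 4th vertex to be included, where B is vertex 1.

D

Prim, starting at B.
Step 1: cheapest edge leaving the tree is B F (11); add F.
Step 2: cheapest edge leaving the tree is B C (15); add C.
Step 3: cheapest edge leaving the tree is C D (7); add D.
Step 4: cheapest edge leaving the tree is D E (6); add E.
Step 5: cheapest edge leaving the tree is C G (8); add G.
Step 6: cheapest edge leaving the tree is A G (9); add A.
Step 7: cheapest edge leaving the tree is C H (10); add H.
Vertex order: B, F, C, D, E, G, A, H. The 4th vertex is D.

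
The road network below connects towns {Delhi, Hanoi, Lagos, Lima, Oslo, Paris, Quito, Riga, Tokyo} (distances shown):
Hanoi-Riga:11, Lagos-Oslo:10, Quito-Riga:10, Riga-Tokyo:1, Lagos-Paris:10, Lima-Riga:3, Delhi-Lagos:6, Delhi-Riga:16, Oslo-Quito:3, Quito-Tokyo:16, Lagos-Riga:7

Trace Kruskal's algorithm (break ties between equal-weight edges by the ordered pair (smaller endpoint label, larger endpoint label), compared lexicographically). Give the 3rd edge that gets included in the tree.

Oslo-Quito

Kruskal's algorithm — process edges by increasing weight (ties by edge label):
Riga-Tokyo (1): add — endpoints in different components.
Lima-Riga (3): add — endpoints in different components.
Oslo-Quito (3): add — endpoints in different components.
Delhi-Lagos (6): add — endpoints in different components.
Lagos-Riga (7): add — endpoints in different components.
Lagos-Oslo (10): add — endpoints in different components.
Lagos-Paris (10): add — endpoints in different components.
Quito-Riga (10): skip — Quito and Riga already connected.
Hanoi-Riga (11): add — endpoints in different components.
The 3rd edge added is Oslo-Quito.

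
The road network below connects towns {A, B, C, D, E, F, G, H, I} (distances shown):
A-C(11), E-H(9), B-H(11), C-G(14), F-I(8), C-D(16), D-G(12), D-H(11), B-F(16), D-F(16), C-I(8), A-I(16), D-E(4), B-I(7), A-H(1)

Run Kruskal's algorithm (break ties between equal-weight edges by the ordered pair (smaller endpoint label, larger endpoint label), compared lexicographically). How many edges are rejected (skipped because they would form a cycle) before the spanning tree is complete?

Kruskal's algorithm — process edges by increasing weight (ties by edge label):
A-H (1): add — endpoints in different components.
D-E (4): add — endpoints in different components.
B-I (7): add — endpoints in different components.
C-I (8): add — endpoints in different components.
F-I (8): add — endpoints in different components.
E-H (9): add — endpoints in different components.
A-C (11): add — endpoints in different components.
B-H (11): skip — B and H already connected.
D-H (11): skip — D and H already connected.
D-G (12): add — endpoints in different components.
Edges rejected before the tree was complete: 2.

2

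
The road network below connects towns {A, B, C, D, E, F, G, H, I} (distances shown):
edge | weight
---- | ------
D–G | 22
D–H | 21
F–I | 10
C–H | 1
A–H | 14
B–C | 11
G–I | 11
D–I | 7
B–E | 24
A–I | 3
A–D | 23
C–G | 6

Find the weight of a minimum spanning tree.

Kruskal: consider edges lightest-first.
C–H (1): add — endpoints in different components.
A–I (3): add — endpoints in different components.
C–G (6): add — endpoints in different components.
D–I (7): add — endpoints in different components.
F–I (10): add — endpoints in different components.
B–C (11): add — endpoints in different components.
G–I (11): add — endpoints in different components.
A–H (14): skip — A and H already connected.
D–H (21): skip — D and H already connected.
D–G (22): skip — D and G already connected.
A–D (23): skip — A and D already connected.
B–E (24): add — endpoints in different components.
MST edges: C–H, A–I, C–G, D–I, F–I, B–C, G–I, B–E; total weight 1+3+6+7+10+11+11+24 = 73.

73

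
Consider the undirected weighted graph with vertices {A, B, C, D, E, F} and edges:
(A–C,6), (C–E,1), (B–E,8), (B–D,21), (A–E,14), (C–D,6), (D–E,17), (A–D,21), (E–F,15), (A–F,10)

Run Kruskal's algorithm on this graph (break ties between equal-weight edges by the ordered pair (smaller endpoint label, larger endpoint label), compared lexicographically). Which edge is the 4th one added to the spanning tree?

B-E

Kruskal's algorithm — process edges by increasing weight (ties by edge label):
C–E (1): add — endpoints in different components.
A–C (6): add — endpoints in different components.
C–D (6): add — endpoints in different components.
B–E (8): add — endpoints in different components.
A–F (10): add — endpoints in different components.
The 4th edge added is B–E.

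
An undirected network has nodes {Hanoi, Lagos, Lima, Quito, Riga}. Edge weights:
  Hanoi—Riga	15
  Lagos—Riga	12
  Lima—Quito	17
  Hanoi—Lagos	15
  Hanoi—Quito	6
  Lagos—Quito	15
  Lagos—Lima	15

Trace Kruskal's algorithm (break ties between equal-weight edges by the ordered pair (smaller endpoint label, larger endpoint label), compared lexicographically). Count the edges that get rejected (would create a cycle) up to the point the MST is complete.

1

Kruskal's algorithm — process edges by increasing weight (ties by edge label):
Hanoi—Quito (6): add. Components now {Hanoi,Quito} {Lima} {Lagos} {Riga}
Lagos—Riga (12): add. Components now {Hanoi,Quito} {Lima} {Lagos,Riga}
Hanoi—Lagos (15): add. Components now {Hanoi,Lagos,Quito,Riga} {Lima}
Hanoi—Riga (15): skip — Hanoi and Riga already connected.
Lagos—Lima (15): add. Components now {Hanoi,Lagos,Lima,Quito,Riga}
Edges rejected before the tree was complete: 1.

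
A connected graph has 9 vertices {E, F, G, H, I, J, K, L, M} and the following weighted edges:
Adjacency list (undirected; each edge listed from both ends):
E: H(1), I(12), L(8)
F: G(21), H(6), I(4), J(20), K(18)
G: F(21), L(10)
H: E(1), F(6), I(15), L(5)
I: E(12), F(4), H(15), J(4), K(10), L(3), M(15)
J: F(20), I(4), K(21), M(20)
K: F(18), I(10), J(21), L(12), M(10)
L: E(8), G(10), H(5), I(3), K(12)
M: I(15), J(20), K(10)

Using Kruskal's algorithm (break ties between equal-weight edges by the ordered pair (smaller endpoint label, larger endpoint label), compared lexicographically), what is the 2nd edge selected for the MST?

Sort edges by weight, then run Kruskal:
E H (1): add — endpoints in different components.
I L (3): add — endpoints in different components.
F I (4): add — endpoints in different components.
I J (4): add — endpoints in different components.
H L (5): add — endpoints in different components.
F H (6): skip — F and H already connected.
E L (8): skip — E and L already connected.
G L (10): add — endpoints in different components.
I K (10): add — endpoints in different components.
K M (10): add — endpoints in different components.
The 2nd edge added is I L.

I-L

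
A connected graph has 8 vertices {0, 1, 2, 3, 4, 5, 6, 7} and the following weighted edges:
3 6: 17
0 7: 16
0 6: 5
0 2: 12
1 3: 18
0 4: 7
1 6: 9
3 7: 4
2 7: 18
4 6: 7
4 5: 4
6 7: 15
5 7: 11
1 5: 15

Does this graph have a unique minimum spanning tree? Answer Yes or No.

No

Kruskal's algorithm — process edges by increasing weight (ties by edge label):
3 7 (4): add — endpoints in different components.
4 5 (4): add — endpoints in different components.
0 6 (5): add — endpoints in different components.
0 4 (7): add — endpoints in different components.
4 6 (7): skip — 4 and 6 already connected.
1 6 (9): add — endpoints in different components.
5 7 (11): add — endpoints in different components.
0 2 (12): add — endpoints in different components.
Non-tree edge 4 6 has weight 7, equal to the heaviest edge on its tree cycle — swapping gives another MST of the same weight. Not unique.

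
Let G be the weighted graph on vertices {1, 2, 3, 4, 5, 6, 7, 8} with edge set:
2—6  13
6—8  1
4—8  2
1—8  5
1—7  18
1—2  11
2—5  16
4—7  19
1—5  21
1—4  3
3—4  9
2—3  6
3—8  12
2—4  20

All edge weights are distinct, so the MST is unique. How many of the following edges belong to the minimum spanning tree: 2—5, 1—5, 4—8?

2

Kruskal's algorithm — process edges by increasing weight (ties by edge label):
6—8 (1): add — endpoints in different components.
4—8 (2): add — endpoints in different components.
1—4 (3): add — endpoints in different components.
1—8 (5): skip — 1 and 8 already connected.
2—3 (6): add — endpoints in different components.
3—4 (9): add — endpoints in different components.
1—2 (11): skip — 1 and 2 already connected.
3—8 (12): skip — 3 and 8 already connected.
2—6 (13): skip — 2 and 6 already connected.
2—5 (16): add — endpoints in different components.
1—7 (18): add — endpoints in different components.
MST edge set: {6—8, 4—8, 1—4, 2—3, 3—4, 2—5, 1—7}.
Of the listed edges, {2—5, 4—8} are in the MST → 2.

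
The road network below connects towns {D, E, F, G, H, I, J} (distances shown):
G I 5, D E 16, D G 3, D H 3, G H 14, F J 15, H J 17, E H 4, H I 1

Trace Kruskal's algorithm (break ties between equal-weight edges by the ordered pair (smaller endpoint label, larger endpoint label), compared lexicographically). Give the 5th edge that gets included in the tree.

F-J

Kruskal: consider edges lightest-first.
H I (1): add — endpoints in different components.
D G (3): add — endpoints in different components.
D H (3): add — endpoints in different components.
E H (4): add — endpoints in different components.
G I (5): skip — G and I already connected.
G H (14): skip — G and H already connected.
F J (15): add — endpoints in different components.
D E (16): skip — D and E already connected.
H J (17): add — endpoints in different components.
The 5th edge added is F J.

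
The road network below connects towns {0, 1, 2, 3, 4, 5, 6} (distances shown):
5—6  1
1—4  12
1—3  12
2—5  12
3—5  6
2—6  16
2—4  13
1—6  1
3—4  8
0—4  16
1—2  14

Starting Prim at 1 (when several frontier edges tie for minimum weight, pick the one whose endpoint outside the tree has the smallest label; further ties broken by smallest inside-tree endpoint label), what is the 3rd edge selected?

Prim's algorithm from 1:
Step 1: frontier [1—6 1, 1—3 12, 1—4 12, 1—2 14] → take 1—6 (1); add 6.
Step 2: frontier [1—3 12, 1—4 12, 1—2 14, 5—6 1, 2—6 16] → take 5—6 (1); add 5.
Step 3: frontier [1—3 12, 1—4 12, 1—2 14, 3—5 6, 2—5 12, 2—6 16] → take 3—5 (6); add 3.
Step 4: frontier [1—4 12, 1—2 14, 3—4 8, 2—5 12, 2—6 16] → take 3—4 (8); add 4.
Step 5: frontier [1—2 14, 2—4 13, 0—4 16, 2—5 12, 2—6 16] → take 2—5 (12); add 2.
Step 6: frontier [0—4 16] → take 0—4 (16); add 0.
The 3rd edge added is 3—5.

3-5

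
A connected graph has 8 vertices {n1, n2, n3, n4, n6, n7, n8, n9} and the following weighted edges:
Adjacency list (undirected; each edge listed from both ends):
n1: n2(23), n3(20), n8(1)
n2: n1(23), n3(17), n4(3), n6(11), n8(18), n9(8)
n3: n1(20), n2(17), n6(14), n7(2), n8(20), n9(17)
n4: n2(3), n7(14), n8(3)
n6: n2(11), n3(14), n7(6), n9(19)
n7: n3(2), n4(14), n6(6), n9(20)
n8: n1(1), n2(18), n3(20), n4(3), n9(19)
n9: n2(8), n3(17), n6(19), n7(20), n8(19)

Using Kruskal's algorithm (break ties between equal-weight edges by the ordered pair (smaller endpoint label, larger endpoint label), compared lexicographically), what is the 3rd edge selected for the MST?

Kruskal: consider edges lightest-first.
n1-n8 (1): add — endpoints in different components.
n3-n7 (2): add — endpoints in different components.
n2-n4 (3): add — endpoints in different components.
n4-n8 (3): add — endpoints in different components.
n6-n7 (6): add — endpoints in different components.
n2-n9 (8): add — endpoints in different components.
n2-n6 (11): add — endpoints in different components.
The 3rd edge added is n2-n4.

n2-n4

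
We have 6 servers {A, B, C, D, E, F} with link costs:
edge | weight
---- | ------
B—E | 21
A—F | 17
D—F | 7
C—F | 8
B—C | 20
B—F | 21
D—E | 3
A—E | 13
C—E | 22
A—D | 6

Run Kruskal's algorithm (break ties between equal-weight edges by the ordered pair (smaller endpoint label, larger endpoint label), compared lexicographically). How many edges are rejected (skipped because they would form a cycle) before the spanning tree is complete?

Kruskal's algorithm — process edges by increasing weight (ties by edge label):
D—E (3): add. Components now {A} {B} {C} {D,E} {F}
A—D (6): add. Components now {A,D,E} {B} {C} {F}
D—F (7): add. Components now {A,D,E,F} {B} {C}
C—F (8): add. Components now {A,C,D,E,F} {B}
A—E (13): skip — A and E already connected.
A—F (17): skip — A and F already connected.
B—C (20): add. Components now {A,B,C,D,E,F}
Edges rejected before the tree was complete: 2.

2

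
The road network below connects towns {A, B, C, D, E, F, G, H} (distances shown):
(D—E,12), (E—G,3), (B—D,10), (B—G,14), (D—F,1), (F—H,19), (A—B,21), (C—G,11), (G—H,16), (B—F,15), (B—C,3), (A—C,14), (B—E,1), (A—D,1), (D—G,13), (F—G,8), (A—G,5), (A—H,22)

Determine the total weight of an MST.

30

Kruskal's algorithm — process edges by increasing weight (ties by edge label):
A—D (1): add — endpoints in different components.
B—E (1): add — endpoints in different components.
D—F (1): add — endpoints in different components.
B—C (3): add — endpoints in different components.
E—G (3): add — endpoints in different components.
A—G (5): add — endpoints in different components.
F—G (8): skip — F and G already connected.
B—D (10): skip — B and D already connected.
C—G (11): skip — C and G already connected.
D—E (12): skip — D and E already connected.
D—G (13): skip — D and G already connected.
A—C (14): skip — A and C already connected.
B—G (14): skip — B and G already connected.
B—F (15): skip — B and F already connected.
G—H (16): add — endpoints in different components.
MST edges: A—D, B—E, D—F, B—C, E—G, A—G, G—H; total weight 1+1+1+3+3+5+16 = 30.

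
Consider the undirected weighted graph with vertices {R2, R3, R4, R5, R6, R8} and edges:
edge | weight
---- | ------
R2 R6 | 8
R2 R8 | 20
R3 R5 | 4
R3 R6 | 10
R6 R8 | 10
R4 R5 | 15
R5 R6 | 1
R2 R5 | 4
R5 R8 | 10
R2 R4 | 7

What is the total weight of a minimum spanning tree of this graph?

26

Grow the tree from R5 using Prim:
Step 1: frontier [R5 R6 1, R2 R5 4, R3 R5 4, R5 R8 10, R4 R5 15] → take R5 R6 (1); add R6.
Step 2: frontier [R2 R5 4, R3 R5 4, R5 R8 10, R4 R5 15, R2 R6 8, R3 R6 10, R6 R8 10] → take R2 R5 (4); add R2.
Step 3: frontier [R2 R4 7, R2 R8 20, R3 R5 4, R5 R8 10, R4 R5 15, R3 R6 10, R6 R8 10] → take R3 R5 (4); add R3.
Step 4: frontier [R2 R4 7, R2 R8 20, R5 R8 10, R4 R5 15, R6 R8 10] → take R2 R4 (7); add R4.
Step 5: frontier [R2 R8 20, R5 R8 10, R6 R8 10] → take R5 R8 (10); add R8.
MST edges: R5 R6, R2 R5, R3 R5, R2 R4, R5 R8; total weight 1+4+4+7+10 = 26.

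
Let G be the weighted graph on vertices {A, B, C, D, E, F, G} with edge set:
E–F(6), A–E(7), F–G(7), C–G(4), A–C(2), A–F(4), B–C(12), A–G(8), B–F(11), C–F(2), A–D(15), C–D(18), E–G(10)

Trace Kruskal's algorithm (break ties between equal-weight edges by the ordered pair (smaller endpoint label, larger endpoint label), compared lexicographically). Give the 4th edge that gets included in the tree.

E-F

Kruskal: consider edges lightest-first.
A–C (2): add — endpoints in different components.
C–F (2): add — endpoints in different components.
A–F (4): skip — A and F already connected.
C–G (4): add — endpoints in different components.
E–F (6): add — endpoints in different components.
A–E (7): skip — A and E already connected.
F–G (7): skip — F and G already connected.
A–G (8): skip — A and G already connected.
E–G (10): skip — E and G already connected.
B–F (11): add — endpoints in different components.
B–C (12): skip — B and C already connected.
A–D (15): add — endpoints in different components.
The 4th edge added is E–F.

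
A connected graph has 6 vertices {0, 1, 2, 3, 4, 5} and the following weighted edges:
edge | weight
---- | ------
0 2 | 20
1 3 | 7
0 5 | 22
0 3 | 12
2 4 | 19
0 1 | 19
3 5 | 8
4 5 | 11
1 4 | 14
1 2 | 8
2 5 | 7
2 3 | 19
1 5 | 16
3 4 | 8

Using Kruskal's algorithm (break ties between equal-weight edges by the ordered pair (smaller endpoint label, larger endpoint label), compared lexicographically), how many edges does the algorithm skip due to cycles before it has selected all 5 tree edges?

2

Kruskal's algorithm — process edges by increasing weight (ties by edge label):
1 3 (7): add. Components now {0} {1,3} {2} {4} {5}
2 5 (7): add. Components now {0} {1,3} {2,5} {4}
1 2 (8): add. Components now {0} {1,2,3,5} {4}
3 4 (8): add. Components now {0} {1,2,3,4,5}
3 5 (8): skip — 3 and 5 already connected.
4 5 (11): skip — 4 and 5 already connected.
0 3 (12): add. Components now {0,1,2,3,4,5}
Edges rejected before the tree was complete: 2.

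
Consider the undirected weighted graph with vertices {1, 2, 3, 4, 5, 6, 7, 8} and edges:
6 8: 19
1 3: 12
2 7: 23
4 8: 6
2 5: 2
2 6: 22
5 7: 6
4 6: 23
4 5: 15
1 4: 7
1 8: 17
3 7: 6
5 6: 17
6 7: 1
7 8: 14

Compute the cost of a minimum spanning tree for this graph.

40

Sort edges by weight, then run Kruskal:
6 7 (1): add — endpoints in different components.
2 5 (2): add — endpoints in different components.
3 7 (6): add — endpoints in different components.
4 8 (6): add — endpoints in different components.
5 7 (6): add — endpoints in different components.
1 4 (7): add — endpoints in different components.
1 3 (12): add — endpoints in different components.
MST edges: 6 7, 2 5, 3 7, 4 8, 5 7, 1 4, 1 3; total weight 1+2+6+6+6+7+12 = 40.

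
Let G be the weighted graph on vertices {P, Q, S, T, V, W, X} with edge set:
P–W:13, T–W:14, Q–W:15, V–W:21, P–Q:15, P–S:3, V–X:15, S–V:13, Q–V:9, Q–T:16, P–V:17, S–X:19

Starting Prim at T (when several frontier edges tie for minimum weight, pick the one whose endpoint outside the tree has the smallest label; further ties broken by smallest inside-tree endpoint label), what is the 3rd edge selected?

Grow the tree from T using Prim:
Step 1: cheapest edge leaving the tree is T–W (14); add W.
Step 2: cheapest edge leaving the tree is P–W (13); add P.
Step 3: cheapest edge leaving the tree is P–S (3); add S.
Step 4: cheapest edge leaving the tree is S–V (13); add V.
Step 5: cheapest edge leaving the tree is Q–V (9); add Q.
Step 6: cheapest edge leaving the tree is V–X (15); add X.
The 3rd edge added is P–S.

P-S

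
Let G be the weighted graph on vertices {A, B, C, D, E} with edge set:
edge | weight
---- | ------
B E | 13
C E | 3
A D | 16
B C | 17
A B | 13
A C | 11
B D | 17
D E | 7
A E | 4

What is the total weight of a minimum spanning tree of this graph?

Prim's algorithm from D:
Step 1: cheapest edge leaving the tree is D E (7); add E.
Step 2: cheapest edge leaving the tree is C E (3); add C.
Step 3: cheapest edge leaving the tree is A E (4); add A.
Step 4: cheapest edge leaving the tree is A B (13); add B.
MST edges: D E, C E, A E, A B; total weight 7+3+4+13 = 27.

27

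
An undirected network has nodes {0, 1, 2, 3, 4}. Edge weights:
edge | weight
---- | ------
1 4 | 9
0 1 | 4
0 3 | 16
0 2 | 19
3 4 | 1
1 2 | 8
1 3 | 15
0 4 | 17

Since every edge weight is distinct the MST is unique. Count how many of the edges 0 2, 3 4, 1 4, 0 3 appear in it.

Kruskal: consider edges lightest-first.
3 4 (1): add. Components now {0} {1} {2} {3,4}
0 1 (4): add. Components now {0,1} {2} {3,4}
1 2 (8): add. Components now {0,1,2} {3,4}
1 4 (9): add. Components now {0,1,2,3,4}
MST edge set: {3 4, 0 1, 1 2, 1 4}.
Of the listed edges, {3 4, 1 4} are in the MST → 2.

2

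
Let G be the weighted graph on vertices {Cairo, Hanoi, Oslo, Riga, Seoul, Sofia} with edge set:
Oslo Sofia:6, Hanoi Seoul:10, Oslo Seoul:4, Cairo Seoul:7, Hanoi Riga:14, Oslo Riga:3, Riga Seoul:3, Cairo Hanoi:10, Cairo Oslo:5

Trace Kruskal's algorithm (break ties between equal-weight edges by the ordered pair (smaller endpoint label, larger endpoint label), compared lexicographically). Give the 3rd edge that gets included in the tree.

Kruskal: consider edges lightest-first.
Oslo Riga (3): add. Components now {Oslo,Riga} {Hanoi} {Cairo} {Sofia} {Seoul}
Riga Seoul (3): add. Components now {Oslo,Riga,Seoul} {Hanoi} {Cairo} {Sofia}
Oslo Seoul (4): skip — Oslo and Seoul already connected.
Cairo Oslo (5): add. Components now {Cairo,Oslo,Riga,Seoul} {Hanoi} {Sofia}
Oslo Sofia (6): add. Components now {Cairo,Oslo,Riga,Seoul,Sofia} {Hanoi}
Cairo Seoul (7): skip — Cairo and Seoul already connected.
Cairo Hanoi (10): add. Components now {Cairo,Hanoi,Oslo,Riga,Seoul,Sofia}
The 3rd edge added is Cairo Oslo.

Cairo-Oslo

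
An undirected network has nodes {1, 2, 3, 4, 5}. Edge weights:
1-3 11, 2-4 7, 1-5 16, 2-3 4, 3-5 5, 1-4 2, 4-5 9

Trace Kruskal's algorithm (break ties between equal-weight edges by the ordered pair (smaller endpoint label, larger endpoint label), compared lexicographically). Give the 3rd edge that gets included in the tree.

Kruskal: consider edges lightest-first.
1-4 (2): add. Components now {1,4} {2} {3} {5}
2-3 (4): add. Components now {1,4} {2,3} {5}
3-5 (5): add. Components now {1,4} {2,3,5}
2-4 (7): add. Components now {1,2,3,4,5}
The 3rd edge added is 3-5.

3-5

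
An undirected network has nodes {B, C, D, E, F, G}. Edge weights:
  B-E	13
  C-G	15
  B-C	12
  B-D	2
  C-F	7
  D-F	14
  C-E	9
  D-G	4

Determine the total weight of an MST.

34

Grow the tree from C using Prim:
Step 1: frontier [C-F 7, C-E 9, B-C 12, C-G 15] → take C-F (7); add F.
Step 2: frontier [C-E 9, B-C 12, C-G 15, D-F 14] → take C-E (9); add E.
Step 3: frontier [B-C 12, C-G 15, B-E 13, D-F 14] → take B-C (12); add B.
Step 4: frontier [B-D 2, C-G 15, D-F 14] → take B-D (2); add D.
Step 5: frontier [C-G 15, D-G 4] → take D-G (4); add G.
MST edges: C-F, C-E, B-C, B-D, D-G; total weight 7+9+12+2+4 = 34.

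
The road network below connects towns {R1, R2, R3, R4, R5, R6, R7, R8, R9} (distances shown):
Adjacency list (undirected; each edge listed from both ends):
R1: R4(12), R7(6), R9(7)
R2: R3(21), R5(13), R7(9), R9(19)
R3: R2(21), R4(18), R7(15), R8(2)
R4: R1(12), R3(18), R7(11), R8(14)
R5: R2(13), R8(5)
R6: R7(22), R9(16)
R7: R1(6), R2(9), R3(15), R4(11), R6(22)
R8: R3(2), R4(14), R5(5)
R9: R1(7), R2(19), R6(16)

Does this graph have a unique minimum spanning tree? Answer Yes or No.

Kruskal's algorithm — process edges by increasing weight (ties by edge label):
R3 R8 (2): add — endpoints in different components.
R5 R8 (5): add — endpoints in different components.
R1 R7 (6): add — endpoints in different components.
R1 R9 (7): add — endpoints in different components.
R2 R7 (9): add — endpoints in different components.
R4 R7 (11): add — endpoints in different components.
R1 R4 (12): skip — R1 and R4 already connected.
R2 R5 (13): add — endpoints in different components.
R4 R8 (14): skip — R8 and R4 already connected.
R3 R7 (15): skip — R3 and R7 already connected.
R6 R9 (16): add — endpoints in different components.
Every non-tree edge has weight strictly greater than the heaviest edge on the tree path between its endpoints, so the MST is unique.

Yes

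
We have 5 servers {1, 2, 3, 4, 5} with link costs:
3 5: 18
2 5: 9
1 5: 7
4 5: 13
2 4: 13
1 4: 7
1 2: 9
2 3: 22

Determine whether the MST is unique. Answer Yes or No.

No

Sort edges by weight, then run Kruskal:
1 4 (7): add — endpoints in different components.
1 5 (7): add — endpoints in different components.
1 2 (9): add — endpoints in different components.
2 5 (9): skip — 2 and 5 already connected.
2 4 (13): skip — 2 and 4 already connected.
4 5 (13): skip — 4 and 5 already connected.
3 5 (18): add — endpoints in different components.
Non-tree edge 2 5 has weight 9, equal to the heaviest edge on its tree cycle — swapping gives another MST of the same weight. Not unique.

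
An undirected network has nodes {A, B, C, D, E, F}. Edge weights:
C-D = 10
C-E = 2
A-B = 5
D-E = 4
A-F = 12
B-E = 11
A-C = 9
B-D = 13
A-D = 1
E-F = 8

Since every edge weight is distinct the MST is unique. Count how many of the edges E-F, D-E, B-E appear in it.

Kruskal: consider edges lightest-first.
A-D (1): add. Components now {A,D} {B} {C} {E} {F}
C-E (2): add. Components now {A,D} {B} {C,E} {F}
D-E (4): add. Components now {A,C,D,E} {B} {F}
A-B (5): add. Components now {A,B,C,D,E} {F}
E-F (8): add. Components now {A,B,C,D,E,F}
MST edge set: {A-D, C-E, D-E, A-B, E-F}.
Of the listed edges, {E-F, D-E} are in the MST → 2.

2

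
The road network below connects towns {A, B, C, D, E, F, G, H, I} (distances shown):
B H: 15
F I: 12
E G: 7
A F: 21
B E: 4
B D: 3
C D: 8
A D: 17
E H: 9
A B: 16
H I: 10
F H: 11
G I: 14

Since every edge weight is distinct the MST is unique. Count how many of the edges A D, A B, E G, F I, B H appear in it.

2

Kruskal's algorithm — process edges by increasing weight (ties by edge label):
B D (3): add — endpoints in different components.
B E (4): add — endpoints in different components.
E G (7): add — endpoints in different components.
C D (8): add — endpoints in different components.
E H (9): add — endpoints in different components.
H I (10): add — endpoints in different components.
F H (11): add — endpoints in different components.
F I (12): skip — F and I already connected.
G I (14): skip — G and I already connected.
B H (15): skip — B and H already connected.
A B (16): add — endpoints in different components.
MST edge set: {B D, B E, E G, C D, E H, H I, F H, A B}.
Of the listed edges, {A B, E G} are in the MST → 2.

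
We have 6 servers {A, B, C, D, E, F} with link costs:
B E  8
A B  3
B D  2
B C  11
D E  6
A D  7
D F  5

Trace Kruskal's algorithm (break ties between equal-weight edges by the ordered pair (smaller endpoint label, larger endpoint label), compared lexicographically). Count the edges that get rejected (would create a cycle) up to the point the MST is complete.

Sort edges by weight, then run Kruskal:
B D (2): add. Components now {A} {B,D} {C} {E} {F}
A B (3): add. Components now {A,B,D} {C} {E} {F}
D F (5): add. Components now {A,B,D,F} {C} {E}
D E (6): add. Components now {A,B,D,E,F} {C}
A D (7): skip — A and D already connected.
B E (8): skip — B and E already connected.
B C (11): add. Components now {A,B,C,D,E,F}
Edges rejected before the tree was complete: 2.

2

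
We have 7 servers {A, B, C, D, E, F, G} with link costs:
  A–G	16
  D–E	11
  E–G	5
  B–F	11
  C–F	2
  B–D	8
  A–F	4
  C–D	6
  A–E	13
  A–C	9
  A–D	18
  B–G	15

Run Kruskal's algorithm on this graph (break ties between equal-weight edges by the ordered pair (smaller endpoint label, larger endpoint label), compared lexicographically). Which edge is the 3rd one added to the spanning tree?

Kruskal: consider edges lightest-first.
C–F (2): add — endpoints in different components.
A–F (4): add — endpoints in different components.
E–G (5): add — endpoints in different components.
C–D (6): add — endpoints in different components.
B–D (8): add — endpoints in different components.
A–C (9): skip — A and C already connected.
B–F (11): skip — B and F already connected.
D–E (11): add — endpoints in different components.
The 3rd edge added is E–G.

E-G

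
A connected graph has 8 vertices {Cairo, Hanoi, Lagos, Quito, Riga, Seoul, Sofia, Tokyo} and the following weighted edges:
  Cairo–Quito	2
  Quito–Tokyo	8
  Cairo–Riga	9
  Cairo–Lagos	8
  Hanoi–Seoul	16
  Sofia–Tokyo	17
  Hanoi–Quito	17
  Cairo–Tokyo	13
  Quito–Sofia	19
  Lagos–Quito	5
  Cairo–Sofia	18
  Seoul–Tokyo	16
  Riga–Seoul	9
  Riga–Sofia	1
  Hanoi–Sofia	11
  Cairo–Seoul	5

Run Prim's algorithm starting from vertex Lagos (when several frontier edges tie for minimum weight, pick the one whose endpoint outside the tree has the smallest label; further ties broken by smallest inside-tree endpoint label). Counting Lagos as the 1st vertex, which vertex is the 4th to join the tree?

Grow the tree from Lagos using Prim:
Step 1: cheapest edge leaving the tree is Lagos–Quito (5); add Quito.
Step 2: cheapest edge leaving the tree is Cairo–Quito (2); add Cairo.
Step 3: cheapest edge leaving the tree is Cairo–Seoul (5); add Seoul.
Step 4: cheapest edge leaving the tree is Quito–Tokyo (8); add Tokyo.
Step 5: cheapest edge leaving the tree is Cairo–Riga (9); add Riga.
Step 6: cheapest edge leaving the tree is Riga–Sofia (1); add Sofia.
Step 7: cheapest edge leaving the tree is Hanoi–Sofia (11); add Hanoi.
Vertex order: Lagos, Quito, Cairo, Seoul, Tokyo, Riga, Sofia, Hanoi. The 4th vertex is Seoul.

Seoul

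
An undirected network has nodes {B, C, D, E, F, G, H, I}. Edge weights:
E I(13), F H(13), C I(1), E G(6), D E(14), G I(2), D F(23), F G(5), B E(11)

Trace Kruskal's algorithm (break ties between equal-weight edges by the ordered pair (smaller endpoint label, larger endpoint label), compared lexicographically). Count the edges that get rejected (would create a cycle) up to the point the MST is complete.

1

Sort edges by weight, then run Kruskal:
C I (1): add — endpoints in different components.
G I (2): add — endpoints in different components.
F G (5): add — endpoints in different components.
E G (6): add — endpoints in different components.
B E (11): add — endpoints in different components.
E I (13): skip — E and I already connected.
F H (13): add — endpoints in different components.
D E (14): add — endpoints in different components.
Edges rejected before the tree was complete: 1.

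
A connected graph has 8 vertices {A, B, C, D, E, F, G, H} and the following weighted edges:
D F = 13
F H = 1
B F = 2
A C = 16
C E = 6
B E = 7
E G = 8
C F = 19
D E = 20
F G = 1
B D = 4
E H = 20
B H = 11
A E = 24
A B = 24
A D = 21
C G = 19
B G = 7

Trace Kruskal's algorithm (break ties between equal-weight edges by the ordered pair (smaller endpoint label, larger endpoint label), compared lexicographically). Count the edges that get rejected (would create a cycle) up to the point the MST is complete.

Kruskal: consider edges lightest-first.
F G (1): add — endpoints in different components.
F H (1): add — endpoints in different components.
B F (2): add — endpoints in different components.
B D (4): add — endpoints in different components.
C E (6): add — endpoints in different components.
B E (7): add — endpoints in different components.
B G (7): skip — B and G already connected.
E G (8): skip — E and G already connected.
B H (11): skip — B and H already connected.
D F (13): skip — D and F already connected.
A C (16): add — endpoints in different components.
Edges rejected before the tree was complete: 4.

4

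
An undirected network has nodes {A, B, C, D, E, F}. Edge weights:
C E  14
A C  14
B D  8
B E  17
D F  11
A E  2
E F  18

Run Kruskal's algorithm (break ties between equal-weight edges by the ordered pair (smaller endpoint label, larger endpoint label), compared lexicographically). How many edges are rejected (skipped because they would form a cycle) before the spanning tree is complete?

1

Sort edges by weight, then run Kruskal:
A E (2): add — endpoints in different components.
B D (8): add — endpoints in different components.
D F (11): add — endpoints in different components.
A C (14): add — endpoints in different components.
C E (14): skip — C and E already connected.
B E (17): add — endpoints in different components.
Edges rejected before the tree was complete: 1.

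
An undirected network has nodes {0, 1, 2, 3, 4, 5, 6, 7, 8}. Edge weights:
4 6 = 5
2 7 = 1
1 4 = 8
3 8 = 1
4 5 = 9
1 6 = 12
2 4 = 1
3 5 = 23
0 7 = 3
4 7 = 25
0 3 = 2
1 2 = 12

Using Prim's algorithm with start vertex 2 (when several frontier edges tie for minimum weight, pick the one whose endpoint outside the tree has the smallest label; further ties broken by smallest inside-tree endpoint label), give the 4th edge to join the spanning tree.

0-3

Prim, starting at 2.
Step 1: frontier [2 4 1, 2 7 1, 1 2 12] → take 2 4 (1); add 4.
Step 2: frontier [2 7 1, 1 2 12, 4 6 5, 1 4 8, 4 5 9, 4 7 25] → take 2 7 (1); add 7.
Step 3: frontier [1 2 12, 4 6 5, 1 4 8, 4 5 9, 0 7 3] → take 0 7 (3); add 0.
Step 4: frontier [0 3 2, 1 2 12, 4 6 5, 1 4 8, 4 5 9] → take 0 3 (2); add 3.
Step 5: frontier [1 2 12, 3 8 1, 3 5 23, 4 6 5, 1 4 8, 4 5 9] → take 3 8 (1); add 8.
Step 6: frontier [1 2 12, 3 5 23, 4 6 5, 1 4 8, 4 5 9] → take 4 6 (5); add 6.
Step 7: frontier [1 2 12, 3 5 23, 1 4 8, 4 5 9, 1 6 12] → take 1 4 (8); add 1.
Step 8: frontier [3 5 23, 4 5 9] → take 4 5 (9); add 5.
The 4th edge added is 0 3.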